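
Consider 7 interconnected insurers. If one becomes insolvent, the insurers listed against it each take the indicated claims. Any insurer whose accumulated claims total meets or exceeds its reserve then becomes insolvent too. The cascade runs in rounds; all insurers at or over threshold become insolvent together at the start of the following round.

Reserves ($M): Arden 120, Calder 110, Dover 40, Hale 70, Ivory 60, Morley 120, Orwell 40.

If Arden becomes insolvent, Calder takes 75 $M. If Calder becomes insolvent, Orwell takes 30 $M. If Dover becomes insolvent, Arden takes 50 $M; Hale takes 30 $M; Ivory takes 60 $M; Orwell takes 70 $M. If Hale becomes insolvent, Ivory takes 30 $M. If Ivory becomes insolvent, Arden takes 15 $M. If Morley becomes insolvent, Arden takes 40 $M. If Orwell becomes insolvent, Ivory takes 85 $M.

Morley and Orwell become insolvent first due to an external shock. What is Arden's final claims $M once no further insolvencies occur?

55

Round 1 — Morley, Orwell become insolvent (initial).
  Arden: +40 → 40 < 120
  Ivory: +85 → 85 ≥ 60
Round 2 — Ivory becomes insolvent.
  Arden: +15 → 55 < 120
No further insolvencies.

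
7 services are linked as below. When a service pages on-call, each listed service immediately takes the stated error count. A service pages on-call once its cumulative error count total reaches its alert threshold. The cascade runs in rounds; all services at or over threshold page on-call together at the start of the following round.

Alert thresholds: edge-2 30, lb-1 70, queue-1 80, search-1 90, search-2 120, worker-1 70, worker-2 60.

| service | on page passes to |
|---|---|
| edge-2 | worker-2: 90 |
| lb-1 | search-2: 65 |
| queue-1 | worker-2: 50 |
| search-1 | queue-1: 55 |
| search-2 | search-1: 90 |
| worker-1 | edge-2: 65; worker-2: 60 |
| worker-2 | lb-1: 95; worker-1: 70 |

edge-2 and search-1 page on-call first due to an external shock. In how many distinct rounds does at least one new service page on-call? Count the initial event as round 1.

3

Round 1 — edge-2, search-1 page on-call (initial).
  queue-1: +55 → 55 < 80
  worker-2: +90 → 90 ≥ 60
Round 2 — worker-2 pages on-call.
  lb-1: +95 → 95 ≥ 70
  worker-1: +70 → 70 ≥ 70
Round 3 — lb-1, worker-1 page on-call.
  search-2: +65 → 65 < 120
No further pages.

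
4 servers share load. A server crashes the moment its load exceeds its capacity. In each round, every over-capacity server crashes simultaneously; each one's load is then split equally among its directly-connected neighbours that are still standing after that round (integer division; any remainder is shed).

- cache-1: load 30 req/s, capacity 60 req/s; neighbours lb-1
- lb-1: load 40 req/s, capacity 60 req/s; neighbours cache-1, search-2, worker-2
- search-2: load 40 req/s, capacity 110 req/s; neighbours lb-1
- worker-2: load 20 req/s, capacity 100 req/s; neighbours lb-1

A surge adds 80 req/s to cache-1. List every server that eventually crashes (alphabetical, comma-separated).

cache-1, lb-1, search-2

Round 1 — cache-1 at 110 > 60. cache-1 crashes.
  cache-1 sheds 110 req/s to lb-1: 110 each.
    lb-1: 40+110 = 150 > 60
Round 2 — lb-1 crashes.
  lb-1 sheds 150 req/s to search-2, worker-2: 75 each.
    search-2: 40+75 = 115 > 110
    worker-2: 20+75 = 95 ≤ 100
Round 3 — search-2 crashes.
  search-2 sheds 115 req/s: no online neighbours, lost.
No further crashes.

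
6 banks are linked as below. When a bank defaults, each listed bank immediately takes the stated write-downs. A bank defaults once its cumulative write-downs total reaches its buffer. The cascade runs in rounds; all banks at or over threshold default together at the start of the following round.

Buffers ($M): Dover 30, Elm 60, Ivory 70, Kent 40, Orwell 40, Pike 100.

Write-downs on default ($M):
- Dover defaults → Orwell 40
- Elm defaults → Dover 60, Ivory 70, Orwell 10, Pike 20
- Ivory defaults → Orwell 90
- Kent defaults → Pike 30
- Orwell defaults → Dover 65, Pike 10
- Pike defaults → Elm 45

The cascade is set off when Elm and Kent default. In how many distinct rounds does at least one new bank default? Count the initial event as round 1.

Round 1 — Elm, Kent default (initial).
  Dover: +60 → 60 ≥ 30
  Ivory: +70 → 70 ≥ 70
  Orwell: +10 → 10 < 40
  Pike: +20+30 → 50 < 100
Round 2 — Dover, Ivory default.
  Orwell: +40+90 → 140 ≥ 40
Round 3 — Orwell defaults.
  Pike: +10 → 60 < 100
No further defaults.

3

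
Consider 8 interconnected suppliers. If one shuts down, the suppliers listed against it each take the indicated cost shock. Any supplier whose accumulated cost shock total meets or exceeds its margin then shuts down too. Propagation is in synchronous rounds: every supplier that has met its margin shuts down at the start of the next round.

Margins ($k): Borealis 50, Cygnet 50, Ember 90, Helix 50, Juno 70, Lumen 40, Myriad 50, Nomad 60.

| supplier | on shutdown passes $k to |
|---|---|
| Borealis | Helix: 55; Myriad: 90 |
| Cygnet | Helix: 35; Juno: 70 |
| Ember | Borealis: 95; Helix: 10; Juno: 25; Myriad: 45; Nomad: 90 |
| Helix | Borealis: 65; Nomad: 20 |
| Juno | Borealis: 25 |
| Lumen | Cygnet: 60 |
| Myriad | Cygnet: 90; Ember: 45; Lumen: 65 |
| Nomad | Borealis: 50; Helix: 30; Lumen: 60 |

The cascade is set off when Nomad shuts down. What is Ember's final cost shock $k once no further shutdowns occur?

45

Round 1 — Nomad shuts down (initial).
  Borealis: +50 → 50 ≥ 50
  Helix: +30 → 30 < 50
  Lumen: +60 → 60 ≥ 40
Round 2 — Borealis, Lumen shut down.
  Cygnet: +60 → 60 ≥ 50
  Helix: +55 → 85 ≥ 50
  Myriad: +90 → 90 ≥ 50
Round 3 — Cygnet, Helix, Myriad shut down.
  Ember: +45 → 45 < 90
  Juno: +70 → 70 ≥ 70
Round 4 — Juno shuts down.
No further shutdowns.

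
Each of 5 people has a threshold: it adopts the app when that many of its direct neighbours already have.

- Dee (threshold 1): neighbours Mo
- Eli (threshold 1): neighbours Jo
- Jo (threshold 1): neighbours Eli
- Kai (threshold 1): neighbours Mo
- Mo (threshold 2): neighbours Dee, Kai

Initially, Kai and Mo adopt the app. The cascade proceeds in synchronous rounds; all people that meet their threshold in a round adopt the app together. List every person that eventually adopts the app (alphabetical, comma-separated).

Dee, Kai, Mo

Round 1 — Kai, Mo adopt the app (initial).
Round 2 — checking thresholds:
  Dee: 1 of 1 neighbours ≥ 1, adopts the app.
Round 3 — no new adoptions; cascade stops.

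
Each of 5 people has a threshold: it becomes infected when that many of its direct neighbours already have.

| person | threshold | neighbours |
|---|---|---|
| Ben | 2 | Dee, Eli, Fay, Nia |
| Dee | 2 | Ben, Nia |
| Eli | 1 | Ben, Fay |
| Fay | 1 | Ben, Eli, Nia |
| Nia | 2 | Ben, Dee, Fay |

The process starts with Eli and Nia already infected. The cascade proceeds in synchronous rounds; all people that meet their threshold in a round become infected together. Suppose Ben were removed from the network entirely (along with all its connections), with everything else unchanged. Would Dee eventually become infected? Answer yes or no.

no

With Ben removed:
Round 1 — Eli, Nia become infected (initial).
Round 2 — checking thresholds:
  Dee: 1 of 1 neighbours < 2, holds.
  Fay: 2 of 2 neighbours ≥ 1, becomes infected.
Round 3 — no new infections; cascade stops.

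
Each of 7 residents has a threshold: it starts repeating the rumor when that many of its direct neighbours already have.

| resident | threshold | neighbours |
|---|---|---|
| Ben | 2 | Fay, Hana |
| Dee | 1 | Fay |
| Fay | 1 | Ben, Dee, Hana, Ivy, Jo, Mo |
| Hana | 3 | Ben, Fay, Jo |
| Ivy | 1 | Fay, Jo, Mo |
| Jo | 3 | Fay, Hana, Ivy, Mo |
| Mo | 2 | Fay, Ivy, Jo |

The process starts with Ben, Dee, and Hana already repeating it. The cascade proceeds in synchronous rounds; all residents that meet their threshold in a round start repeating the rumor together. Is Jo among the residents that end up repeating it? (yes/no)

yes

Round 1 — Ben, Dee, Hana start repeating the rumor (initial).
Round 2 — checking thresholds:
  Fay: 3 of 6 neighbours ≥ 1, starts repeating the rumor.
  Jo: 1 of 4 neighbours < 3, holds.
Round 3 — checking thresholds:
  Ivy: 1 of 3 neighbours ≥ 1, starts repeating the rumor.
  Jo: 2 of 4 neighbours < 3, holds.
  Mo: 1 of 3 neighbours < 2, holds.
Round 4 — checking thresholds:
  Jo: 3 of 4 neighbours ≥ 3, starts repeating the rumor.
  Mo: 2 of 3 neighbours ≥ 2, starts repeating the rumor.
Round 5 — no new spreads; cascade stops.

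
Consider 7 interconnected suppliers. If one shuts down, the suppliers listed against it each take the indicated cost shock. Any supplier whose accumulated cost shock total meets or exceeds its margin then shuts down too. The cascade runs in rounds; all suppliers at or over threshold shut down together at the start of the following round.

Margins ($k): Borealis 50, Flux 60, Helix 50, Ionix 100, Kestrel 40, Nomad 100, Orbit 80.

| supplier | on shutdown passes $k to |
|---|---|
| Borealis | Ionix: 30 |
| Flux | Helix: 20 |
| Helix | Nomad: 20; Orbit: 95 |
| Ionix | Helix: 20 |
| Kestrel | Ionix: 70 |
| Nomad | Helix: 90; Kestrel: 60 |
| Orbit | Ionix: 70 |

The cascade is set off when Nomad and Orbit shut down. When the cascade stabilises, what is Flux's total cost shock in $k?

Round 1 — Nomad, Orbit shut down (initial).
  Helix: +90 → 90 ≥ 50
  Ionix: +70 → 70 < 100
  Kestrel: +60 → 60 ≥ 40
Round 2 — Helix, Kestrel shut down.
  Ionix: +70 → 140 ≥ 100
Round 3 — Ionix shuts down.
No further shutdowns.

0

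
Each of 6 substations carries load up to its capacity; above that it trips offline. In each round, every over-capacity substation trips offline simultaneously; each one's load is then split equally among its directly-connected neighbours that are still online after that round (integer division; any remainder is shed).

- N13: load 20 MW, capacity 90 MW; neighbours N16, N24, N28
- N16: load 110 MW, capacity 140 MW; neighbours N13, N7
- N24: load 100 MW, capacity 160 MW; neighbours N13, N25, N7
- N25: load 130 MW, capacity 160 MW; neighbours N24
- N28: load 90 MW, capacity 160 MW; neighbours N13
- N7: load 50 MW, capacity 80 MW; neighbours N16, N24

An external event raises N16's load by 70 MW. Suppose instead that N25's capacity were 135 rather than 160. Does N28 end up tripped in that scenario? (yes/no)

With N25's capacity at 135:
Round 1 — N16 at 180 > 140. N16 trips offline.
  N16 sheds 180 MW to N13, N7: 90 each.
    N13: 20+90 = 110 > 90
    N7: 50+90 = 140 > 80
Round 2 — N13, N7 trip offline.
  N13 sheds 110 MW to N24, N28: 55 each.
    N24: 100+55 = 155 ≤ 160
    N28: 90+55 = 145 ≤ 160
  N7 sheds 140 MW to N24: 140 each.
    N24: 155+140 = 295 > 160
Round 3 — N24 trips offline.
  N24 sheds 295 MW to N25: 295 each.
    N25: 130+295 = 425 > 135
Round 4 — N25 trips offline.
  N25 sheds 425 MW: no online neighbours, lost.
No further trips.

no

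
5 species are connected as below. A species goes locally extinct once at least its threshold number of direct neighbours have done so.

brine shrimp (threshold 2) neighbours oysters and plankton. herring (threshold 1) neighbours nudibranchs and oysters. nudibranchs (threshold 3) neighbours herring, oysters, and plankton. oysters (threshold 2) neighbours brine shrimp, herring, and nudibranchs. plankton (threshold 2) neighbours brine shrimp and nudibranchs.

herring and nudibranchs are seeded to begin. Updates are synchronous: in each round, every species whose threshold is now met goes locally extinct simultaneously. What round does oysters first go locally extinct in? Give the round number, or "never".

2

Round 1 — herring, nudibranchs go locally extinct (initial).
Round 2 — checking thresholds:
  oysters: 2 of 3 neighbours ≥ 2, goes locally extinct.
  plankton: 1 of 2 neighbours < 2, not yet.
Round 3 — no new extinctions; cascade stops.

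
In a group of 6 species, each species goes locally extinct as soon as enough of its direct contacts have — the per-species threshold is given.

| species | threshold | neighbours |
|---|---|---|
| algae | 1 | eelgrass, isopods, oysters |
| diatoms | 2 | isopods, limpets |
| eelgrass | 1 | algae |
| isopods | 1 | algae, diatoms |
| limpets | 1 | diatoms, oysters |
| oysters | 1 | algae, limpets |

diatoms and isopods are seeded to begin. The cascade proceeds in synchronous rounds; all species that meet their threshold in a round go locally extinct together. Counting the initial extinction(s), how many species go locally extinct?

6

Round 1 — diatoms, isopods go locally extinct (initial).
Round 2 — checking thresholds:
  algae: 1 of 3 neighbours ≥ 1, goes locally extinct.
  limpets: 1 of 2 neighbours ≥ 1, goes locally extinct.
Round 3 — checking thresholds:
  eelgrass: 1 of 1 neighbours ≥ 1, goes locally extinct.
  oysters: 2 of 2 neighbours ≥ 1, goes locally extinct.
Round 4 — no new extinctions; cascade stops.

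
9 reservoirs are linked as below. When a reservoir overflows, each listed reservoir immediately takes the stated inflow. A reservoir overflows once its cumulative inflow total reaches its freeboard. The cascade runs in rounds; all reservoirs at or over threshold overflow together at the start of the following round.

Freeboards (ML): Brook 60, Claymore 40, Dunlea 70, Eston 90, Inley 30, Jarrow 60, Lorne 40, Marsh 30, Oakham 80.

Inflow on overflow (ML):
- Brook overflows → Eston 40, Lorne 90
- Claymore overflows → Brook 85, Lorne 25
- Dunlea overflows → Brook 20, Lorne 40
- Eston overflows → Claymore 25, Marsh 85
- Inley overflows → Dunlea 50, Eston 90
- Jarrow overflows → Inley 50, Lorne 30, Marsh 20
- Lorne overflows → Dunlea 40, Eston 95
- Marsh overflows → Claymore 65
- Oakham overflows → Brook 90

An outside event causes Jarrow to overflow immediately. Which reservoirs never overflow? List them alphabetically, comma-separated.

Oakham

Round 1 — Jarrow overflows (initial).
  Inley: +50 → 50 ≥ 30
  Lorne: +30 → 30 < 40
  Marsh: +20 → 20 < 30
Round 2 — Inley overflows.
  Dunlea: +50 → 50 < 70
  Eston: +90 → 90 ≥ 90
Round 3 — Eston overflows.
  Claymore: +25 → 25 < 40
  Marsh: +85 → 105 ≥ 30
Round 4 — Marsh overflows.
  Claymore: +65 → 90 ≥ 40
Round 5 — Claymore overflows.
  Brook: +85 → 85 ≥ 60
  Lorne: +25 → 55 ≥ 40
Round 6 — Brook, Lorne overflow.
  Dunlea: +40 → 90 ≥ 70
Round 7 — Dunlea overflows.
No further overflows.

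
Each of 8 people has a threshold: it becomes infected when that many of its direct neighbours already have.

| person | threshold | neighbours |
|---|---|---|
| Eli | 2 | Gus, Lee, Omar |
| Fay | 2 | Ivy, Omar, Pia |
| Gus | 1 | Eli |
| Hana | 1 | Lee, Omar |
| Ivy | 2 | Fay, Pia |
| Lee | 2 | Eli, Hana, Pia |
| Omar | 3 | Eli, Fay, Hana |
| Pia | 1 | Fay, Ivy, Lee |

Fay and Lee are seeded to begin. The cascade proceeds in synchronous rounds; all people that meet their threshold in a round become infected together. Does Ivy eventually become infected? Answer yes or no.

Round 1 — Fay, Lee become infected (initial).
Round 2 — checking thresholds:
  Eli: 1 of 3 neighbours < 2, below threshold.
  Hana: 1 of 2 neighbours ≥ 1, becomes infected.
  Ivy: 1 of 2 neighbours < 2, below threshold.
  Omar: 1 of 3 neighbours < 3, below threshold.
  Pia: 2 of 3 neighbours ≥ 1, becomes infected.
Round 3 — checking thresholds:
  Eli: 1 of 3 neighbours < 2, below threshold.
  Ivy: 2 of 2 neighbours ≥ 2, becomes infected.
  Omar: 2 of 3 neighbours < 3, below threshold.
Round 4 — no new infections; cascade stops.

yes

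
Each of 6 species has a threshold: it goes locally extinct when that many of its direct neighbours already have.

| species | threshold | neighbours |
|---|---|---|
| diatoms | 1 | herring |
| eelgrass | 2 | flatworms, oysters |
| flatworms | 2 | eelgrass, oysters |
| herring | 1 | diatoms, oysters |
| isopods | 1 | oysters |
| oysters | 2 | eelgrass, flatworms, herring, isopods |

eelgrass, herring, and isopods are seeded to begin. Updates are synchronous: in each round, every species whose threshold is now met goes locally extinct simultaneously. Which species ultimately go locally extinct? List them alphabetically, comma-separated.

diatoms, eelgrass, flatworms, herring, isopods, oysters

Round 1 — eelgrass, herring, isopods go locally extinct (initial).
Round 2 — checking thresholds:
  diatoms: 1 of 1 neighbours ≥ 1, goes locally extinct.
  flatworms: 1 of 2 neighbours < 2, below threshold.
  oysters: 3 of 4 neighbours ≥ 2, goes locally extinct.
Round 3 — checking thresholds:
  flatworms: 2 of 2 neighbours ≥ 2, goes locally extinct.
Round 4 — no new extinctions; cascade stops.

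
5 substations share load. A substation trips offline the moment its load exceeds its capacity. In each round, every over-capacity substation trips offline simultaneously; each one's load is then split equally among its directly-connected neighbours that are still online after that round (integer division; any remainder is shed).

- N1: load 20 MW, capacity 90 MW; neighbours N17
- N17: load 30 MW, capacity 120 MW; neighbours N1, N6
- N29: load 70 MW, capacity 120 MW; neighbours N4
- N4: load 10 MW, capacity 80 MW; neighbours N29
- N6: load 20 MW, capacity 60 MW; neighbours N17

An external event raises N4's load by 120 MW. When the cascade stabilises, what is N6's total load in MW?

20

Round 1 — N4 at 130 > 80. N4 trips offline.
  N4 sheds 130 MW to N29: 130 each.
    N29: 70+130 = 200 > 120
Round 2 — N29 trips offline.
  N29 sheds 200 MW: no online neighbours, lost.
No further trips.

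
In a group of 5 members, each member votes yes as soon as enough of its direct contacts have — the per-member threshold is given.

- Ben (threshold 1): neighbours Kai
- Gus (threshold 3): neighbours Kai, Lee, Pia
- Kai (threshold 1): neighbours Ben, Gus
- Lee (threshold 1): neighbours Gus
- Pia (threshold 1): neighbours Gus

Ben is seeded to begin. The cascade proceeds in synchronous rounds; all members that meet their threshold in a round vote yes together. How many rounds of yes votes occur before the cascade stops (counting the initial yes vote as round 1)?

Round 1 — Ben votes yes (initial).
Round 2 — checking thresholds:
  Kai: 1 of 2 neighbours ≥ 1, votes yes.
Round 3 — no new yes votes; cascade stops.

2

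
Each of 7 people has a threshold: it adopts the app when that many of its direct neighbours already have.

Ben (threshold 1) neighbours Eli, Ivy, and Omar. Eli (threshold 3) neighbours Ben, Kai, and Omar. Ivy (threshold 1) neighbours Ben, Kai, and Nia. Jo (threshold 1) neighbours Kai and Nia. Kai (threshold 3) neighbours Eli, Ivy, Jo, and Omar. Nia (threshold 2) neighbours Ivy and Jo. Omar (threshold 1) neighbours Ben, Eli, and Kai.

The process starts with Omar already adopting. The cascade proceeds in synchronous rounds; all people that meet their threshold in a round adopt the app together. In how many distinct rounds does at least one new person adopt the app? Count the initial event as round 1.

Round 1 — Omar adopts the app (initial).
Round 2 — checking thresholds:
  Ben: 1 of 3 neighbours ≥ 1, adopts the app.
  Eli: 1 of 3 neighbours < 3, holds.
  Kai: 1 of 4 neighbours < 3, holds.
Round 3 — checking thresholds:
  Eli: 2 of 3 neighbours < 3, holds.
  Ivy: 1 of 3 neighbours ≥ 1, adopts the app.
  Kai: 1 of 4 neighbours < 3, holds.
Round 4 — no new adoptions; cascade stops.

3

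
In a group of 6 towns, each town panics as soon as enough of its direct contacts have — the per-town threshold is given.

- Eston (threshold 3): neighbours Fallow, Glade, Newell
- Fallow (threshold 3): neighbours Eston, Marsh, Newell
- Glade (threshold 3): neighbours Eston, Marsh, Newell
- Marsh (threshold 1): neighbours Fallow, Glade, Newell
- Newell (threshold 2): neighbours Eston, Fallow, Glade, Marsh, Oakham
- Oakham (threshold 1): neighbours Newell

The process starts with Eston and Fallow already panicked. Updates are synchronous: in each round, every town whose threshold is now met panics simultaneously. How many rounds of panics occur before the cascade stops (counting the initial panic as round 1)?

3

Round 1 — Eston, Fallow panic (initial).
Round 2 — checking thresholds:
  Glade: 1 of 3 neighbours < 3, not yet.
  Marsh: 1 of 3 neighbours ≥ 1, panics.
  Newell: 2 of 5 neighbours ≥ 2, panics.
Round 3 — checking thresholds:
  Glade: 3 of 3 neighbours ≥ 3, panics.
  Oakham: 1 of 1 neighbours ≥ 1, panics.
Round 4 — no new panics; cascade stops.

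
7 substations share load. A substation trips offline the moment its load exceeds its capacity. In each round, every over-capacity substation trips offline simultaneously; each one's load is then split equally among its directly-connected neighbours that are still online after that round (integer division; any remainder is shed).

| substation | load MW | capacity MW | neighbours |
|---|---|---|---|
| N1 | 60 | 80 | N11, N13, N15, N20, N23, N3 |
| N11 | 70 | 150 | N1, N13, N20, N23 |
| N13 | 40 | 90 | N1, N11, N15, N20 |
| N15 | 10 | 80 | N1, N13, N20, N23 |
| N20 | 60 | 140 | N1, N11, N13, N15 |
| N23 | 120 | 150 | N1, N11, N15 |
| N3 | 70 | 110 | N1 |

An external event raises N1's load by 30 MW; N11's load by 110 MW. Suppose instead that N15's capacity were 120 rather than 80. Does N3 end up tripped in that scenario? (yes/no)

no

With N15's capacity at 120:
Round 1 — N1 at 90 > 80; N11 at 180 > 150. N1, N11 trip offline.
  N1 sheds 90 MW to N13, N15, N20, N23, N3: 18 each.
    N13: 40+18 = 58 ≤ 90
    N15: 10+18 = 28 ≤ 120
    N20: 60+18 = 78 ≤ 140
    N23: 120+18 = 138 ≤ 150
    N3: 70+18 = 88 ≤ 110
  N11 sheds 180 MW to N13, N20, N23: 60 each.
    N13: 58+60 = 118 > 90
    N20: 78+60 = 138 ≤ 140
    N23: 138+60 = 198 > 150
Round 2 — N13, N23 trip offline.
  N13 sheds 118 MW to N15, N20: 59 each.
    N15: 28+59 = 87 ≤ 120
    N20: 138+59 = 197 > 140
  N23 sheds 198 MW to N15: 198 each.
    N15: 87+198 = 285 > 120
Round 3 — N15, N20 trip offline.
  N15 sheds 285 MW: no online neighbours, lost.
  N20 sheds 197 MW: no online neighbours, lost.
No further trips.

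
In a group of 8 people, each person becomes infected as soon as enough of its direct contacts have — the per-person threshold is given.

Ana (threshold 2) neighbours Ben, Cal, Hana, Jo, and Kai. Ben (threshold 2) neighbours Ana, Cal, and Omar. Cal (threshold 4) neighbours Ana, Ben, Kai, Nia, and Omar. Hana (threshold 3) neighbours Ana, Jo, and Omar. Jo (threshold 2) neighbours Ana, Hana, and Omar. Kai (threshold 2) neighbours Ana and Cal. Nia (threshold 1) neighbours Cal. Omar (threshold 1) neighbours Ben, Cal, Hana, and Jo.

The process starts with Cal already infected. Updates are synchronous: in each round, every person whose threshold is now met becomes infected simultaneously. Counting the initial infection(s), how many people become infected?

Round 1 — Cal becomes infected (initial).
Round 2 — checking thresholds:
  Ana: 1 of 5 neighbours < 2, below threshold.
  Ben: 1 of 3 neighbours < 2, below threshold.
  Kai: 1 of 2 neighbours < 2, below threshold.
  Nia: 1 of 1 neighbours ≥ 1, becomes infected.
  Omar: 1 of 4 neighbours ≥ 1, becomes infected.
Round 3 — checking thresholds:
  Ana: 1 of 5 neighbours < 2, below threshold.
  Ben: 2 of 3 neighbours ≥ 2, becomes infected.
  Hana: 1 of 3 neighbours < 3, below threshold.
  Jo: 1 of 3 neighbours < 2, below threshold.
  Kai: 1 of 2 neighbours < 2, below threshold.
Round 4 — checking thresholds:
  Ana: 2 of 5 neighbours ≥ 2, becomes infected.
  Hana: 1 of 3 neighbours < 3, below threshold.
  Jo: 1 of 3 neighbours < 2, below threshold.
  Kai: 1 of 2 neighbours < 2, below threshold.
Round 5 — checking thresholds:
  Hana: 2 of 3 neighbours < 3, below threshold.
  Jo: 2 of 3 neighbours ≥ 2, becomes infected.
  Kai: 2 of 2 neighbours ≥ 2, becomes infected.
Round 6 — checking thresholds:
  Hana: 3 of 3 neighbours ≥ 3, becomes infected.
Round 7 — no new infections; cascade stops.

8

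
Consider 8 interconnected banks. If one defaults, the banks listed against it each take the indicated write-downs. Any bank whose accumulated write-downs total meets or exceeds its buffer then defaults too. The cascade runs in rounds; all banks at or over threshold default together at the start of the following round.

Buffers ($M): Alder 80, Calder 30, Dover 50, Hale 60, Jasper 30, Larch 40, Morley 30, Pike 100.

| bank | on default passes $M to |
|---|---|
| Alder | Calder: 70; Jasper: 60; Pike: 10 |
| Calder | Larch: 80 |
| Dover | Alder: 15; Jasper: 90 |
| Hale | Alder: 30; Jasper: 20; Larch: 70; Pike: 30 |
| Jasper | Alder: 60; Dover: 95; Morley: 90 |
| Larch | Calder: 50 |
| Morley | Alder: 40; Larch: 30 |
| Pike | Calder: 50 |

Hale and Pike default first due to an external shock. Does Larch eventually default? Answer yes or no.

yes

Round 1 — Hale, Pike default (initial).
  Alder: +30 → 30 < 80
  Calder: +50 → 50 ≥ 30
  Jasper: +20 → 20 < 30
  Larch: +70 → 70 ≥ 40
Round 2 — Calder, Larch default.
No further defaults.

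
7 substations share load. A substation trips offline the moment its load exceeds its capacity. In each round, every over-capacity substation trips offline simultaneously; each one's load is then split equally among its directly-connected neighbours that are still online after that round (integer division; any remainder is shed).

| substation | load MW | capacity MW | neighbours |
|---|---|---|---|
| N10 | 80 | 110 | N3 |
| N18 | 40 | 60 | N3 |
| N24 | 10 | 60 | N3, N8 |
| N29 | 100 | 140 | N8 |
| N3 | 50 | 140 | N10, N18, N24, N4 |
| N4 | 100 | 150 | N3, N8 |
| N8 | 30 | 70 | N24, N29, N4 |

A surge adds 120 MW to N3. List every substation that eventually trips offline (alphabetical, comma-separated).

Round 1 — N3 at 170 > 140. N3 trips offline.
  N3 sheds 170 MW to N10, N18, N24, N4: 42 each (2 lost).
    N10: 80+42 = 122 > 110
    N18: 40+42 = 82 > 60
    N24: 10+42 = 52 ≤ 60
    N4: 100+42 = 142 ≤ 150
Round 2 — N10, N18 trip offline.
  N10 sheds 122 MW: no online neighbours, lost.
  N18 sheds 82 MW: no online neighbours, lost.
No further trips.

N10, N18, N3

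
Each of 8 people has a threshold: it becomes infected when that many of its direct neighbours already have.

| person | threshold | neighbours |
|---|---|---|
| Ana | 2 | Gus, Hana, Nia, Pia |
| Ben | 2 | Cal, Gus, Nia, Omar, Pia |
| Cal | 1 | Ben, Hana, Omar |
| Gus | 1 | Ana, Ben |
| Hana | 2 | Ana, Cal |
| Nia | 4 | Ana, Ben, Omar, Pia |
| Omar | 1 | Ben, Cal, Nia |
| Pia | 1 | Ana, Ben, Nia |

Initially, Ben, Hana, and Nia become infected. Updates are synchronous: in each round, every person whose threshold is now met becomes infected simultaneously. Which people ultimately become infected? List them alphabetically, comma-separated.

Ana, Ben, Cal, Gus, Hana, Nia, Omar, Pia

Round 1 — Ben, Hana, Nia become infected (initial).
Round 2 — checking thresholds:
  Ana: 2 of 4 neighbours ≥ 2, becomes infected.
  Cal: 2 of 3 neighbours ≥ 1, becomes infected.
  Gus: 1 of 2 neighbours ≥ 1, becomes infected.
  Omar: 2 of 3 neighbours ≥ 1, becomes infected.
  Pia: 2 of 3 neighbours ≥ 1, becomes infected.
Round 3 — no new infections; cascade stops.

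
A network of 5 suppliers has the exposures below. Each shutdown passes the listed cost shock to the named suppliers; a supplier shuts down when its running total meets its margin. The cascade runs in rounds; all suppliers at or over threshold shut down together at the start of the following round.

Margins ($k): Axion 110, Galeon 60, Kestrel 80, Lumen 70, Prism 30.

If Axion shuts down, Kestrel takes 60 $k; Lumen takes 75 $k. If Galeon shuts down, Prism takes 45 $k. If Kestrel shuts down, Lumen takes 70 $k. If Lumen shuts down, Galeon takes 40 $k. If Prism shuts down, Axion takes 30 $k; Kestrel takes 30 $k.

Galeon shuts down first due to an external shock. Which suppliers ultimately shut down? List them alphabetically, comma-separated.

Round 1 — Galeon shuts down (initial).
  Prism: +45 → 45 ≥ 30
Round 2 — Prism shuts down.
  Axion: +30 → 30 < 110
  Kestrel: +30 → 30 < 80
No further shutdowns.

Galeon, Prism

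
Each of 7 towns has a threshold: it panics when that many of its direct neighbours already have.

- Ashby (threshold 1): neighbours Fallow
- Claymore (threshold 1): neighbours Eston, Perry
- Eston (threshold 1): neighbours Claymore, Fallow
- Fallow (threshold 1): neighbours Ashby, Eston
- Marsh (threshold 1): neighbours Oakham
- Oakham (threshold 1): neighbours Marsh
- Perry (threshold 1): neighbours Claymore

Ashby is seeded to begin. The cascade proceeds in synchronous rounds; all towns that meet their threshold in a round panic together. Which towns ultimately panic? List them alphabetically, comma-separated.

Round 1 — Ashby panics (initial).
Round 2 — checking thresholds:
  Fallow: 1 of 2 neighbours ≥ 1, panics.
Round 3 — checking thresholds:
  Eston: 1 of 2 neighbours ≥ 1, panics.
Round 4 — checking thresholds:
  Claymore: 1 of 2 neighbours ≥ 1, panics.
Round 5 — checking thresholds:
  Perry: 1 of 1 neighbours ≥ 1, panics.
Round 6 — no new panics; cascade stops.

Ashby, Claymore, Eston, Fallow, Perry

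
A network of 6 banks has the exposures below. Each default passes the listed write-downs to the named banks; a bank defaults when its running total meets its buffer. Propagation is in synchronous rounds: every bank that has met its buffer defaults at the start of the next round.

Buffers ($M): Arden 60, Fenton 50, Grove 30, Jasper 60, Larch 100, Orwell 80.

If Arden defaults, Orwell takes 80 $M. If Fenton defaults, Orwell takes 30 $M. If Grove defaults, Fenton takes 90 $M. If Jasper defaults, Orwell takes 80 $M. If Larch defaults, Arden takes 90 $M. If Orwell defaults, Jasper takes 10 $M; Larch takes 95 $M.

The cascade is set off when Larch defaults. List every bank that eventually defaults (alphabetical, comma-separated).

Arden, Larch, Orwell

Round 1 — Larch defaults (initial).
  Arden: +90 → 90 ≥ 60
Round 2 — Arden defaults.
  Orwell: +80 → 80 ≥ 80
Round 3 — Orwell defaults.
  Jasper: +10 → 10 < 60
No further defaults.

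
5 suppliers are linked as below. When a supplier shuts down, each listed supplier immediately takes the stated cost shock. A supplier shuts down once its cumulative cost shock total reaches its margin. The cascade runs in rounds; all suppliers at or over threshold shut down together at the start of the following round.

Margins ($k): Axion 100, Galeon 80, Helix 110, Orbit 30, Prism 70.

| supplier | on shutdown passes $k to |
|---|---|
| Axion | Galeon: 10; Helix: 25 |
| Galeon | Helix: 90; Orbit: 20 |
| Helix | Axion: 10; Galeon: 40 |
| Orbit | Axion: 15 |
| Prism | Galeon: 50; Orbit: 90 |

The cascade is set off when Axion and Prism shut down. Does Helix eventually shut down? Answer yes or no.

no

Round 1 — Axion, Prism shut down (initial).
  Galeon: +10+50 → 60 < 80
  Helix: +25 → 25 < 110
  Orbit: +90 → 90 ≥ 30
Round 2 — Orbit shuts down.
No further shutdowns.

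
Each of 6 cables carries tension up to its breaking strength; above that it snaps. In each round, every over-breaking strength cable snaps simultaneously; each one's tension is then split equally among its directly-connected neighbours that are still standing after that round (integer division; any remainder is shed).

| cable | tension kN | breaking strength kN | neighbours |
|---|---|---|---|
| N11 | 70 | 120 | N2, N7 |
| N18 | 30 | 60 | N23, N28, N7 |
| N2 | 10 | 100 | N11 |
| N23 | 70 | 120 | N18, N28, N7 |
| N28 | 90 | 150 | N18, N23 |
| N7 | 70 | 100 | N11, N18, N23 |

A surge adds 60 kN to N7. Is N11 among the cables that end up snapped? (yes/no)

no

Round 1 — N7 at 130 > 100. N7 snaps.
  N7 sheds 130 kN to N11, N18, N23: 43 each (1 lost).
    N11: 70+43 = 113 ≤ 120
    N18: 30+43 = 73 > 60
    N23: 70+43 = 113 ≤ 120
Round 2 — N18 snaps.
  N18 sheds 73 kN to N23, N28: 36 each (1 lost).
    N23: 113+36 = 149 > 120
    N28: 90+36 = 126 ≤ 150
Round 3 — N23 snaps.
  N23 sheds 149 kN to N28: 149 each.
    N28: 126+149 = 275 > 150
Round 4 — N28 snaps.
  N28 sheds 275 kN: no online neighbours, lost.
No further breaks.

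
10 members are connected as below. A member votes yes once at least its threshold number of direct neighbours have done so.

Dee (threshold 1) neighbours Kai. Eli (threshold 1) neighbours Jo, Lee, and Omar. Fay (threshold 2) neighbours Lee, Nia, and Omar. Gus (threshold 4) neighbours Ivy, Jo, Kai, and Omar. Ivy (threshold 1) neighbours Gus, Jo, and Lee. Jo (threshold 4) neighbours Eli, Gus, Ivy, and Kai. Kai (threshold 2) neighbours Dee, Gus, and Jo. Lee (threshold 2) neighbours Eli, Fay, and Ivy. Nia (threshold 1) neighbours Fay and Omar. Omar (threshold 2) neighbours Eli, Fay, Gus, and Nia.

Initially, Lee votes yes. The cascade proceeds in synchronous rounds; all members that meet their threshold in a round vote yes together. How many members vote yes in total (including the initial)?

3

Round 1 — Lee votes yes (initial).
Round 2 — checking thresholds:
  Eli: 1 of 3 neighbours ≥ 1, votes yes.
  Fay: 1 of 3 neighbours < 2, not yet.
  Ivy: 1 of 3 neighbours ≥ 1, votes yes.
Round 3 — no new yes votes; cascade stops.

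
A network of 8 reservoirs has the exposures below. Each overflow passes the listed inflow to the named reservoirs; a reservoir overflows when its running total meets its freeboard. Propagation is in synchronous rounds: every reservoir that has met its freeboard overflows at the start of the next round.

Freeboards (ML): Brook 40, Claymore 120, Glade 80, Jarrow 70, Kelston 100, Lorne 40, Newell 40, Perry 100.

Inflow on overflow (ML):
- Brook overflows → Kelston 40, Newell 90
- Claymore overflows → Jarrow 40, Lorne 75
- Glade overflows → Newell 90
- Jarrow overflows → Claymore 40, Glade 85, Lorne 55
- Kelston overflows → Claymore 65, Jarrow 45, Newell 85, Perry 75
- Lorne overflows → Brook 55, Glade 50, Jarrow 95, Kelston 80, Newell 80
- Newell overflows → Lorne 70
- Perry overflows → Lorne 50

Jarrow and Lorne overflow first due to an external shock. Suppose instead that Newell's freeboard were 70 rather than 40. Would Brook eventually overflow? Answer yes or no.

yes

With Newell's freeboard at 70:
Round 1 — Jarrow, Lorne overflow (initial).
  Brook: +55 → 55 ≥ 40
  Claymore: +40 → 40 < 120
  Glade: +85+50 → 135 ≥ 80
  Kelston: +80 → 80 < 100
  Newell: +80 → 80 ≥ 70
Round 2 — Brook, Glade, Newell overflow.
  Kelston: +40 → 120 ≥ 100
Round 3 — Kelston overflows.
  Claymore: +65 → 105 < 120
  Perry: +75 → 75 < 100
No further overflows.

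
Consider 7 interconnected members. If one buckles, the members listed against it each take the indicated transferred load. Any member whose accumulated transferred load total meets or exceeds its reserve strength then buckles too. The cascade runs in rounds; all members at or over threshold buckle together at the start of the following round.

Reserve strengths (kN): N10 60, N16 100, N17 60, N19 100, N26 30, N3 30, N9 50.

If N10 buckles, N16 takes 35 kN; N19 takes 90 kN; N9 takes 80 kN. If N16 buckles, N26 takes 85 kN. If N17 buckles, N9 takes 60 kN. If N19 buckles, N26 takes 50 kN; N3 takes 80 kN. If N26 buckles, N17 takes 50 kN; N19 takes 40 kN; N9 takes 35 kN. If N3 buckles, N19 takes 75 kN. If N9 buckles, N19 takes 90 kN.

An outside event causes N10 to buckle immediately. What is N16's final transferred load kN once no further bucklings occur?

35

Round 1 — N10 buckles (initial).
  N16: +35 → 35 < 100
  N19: +90 → 90 < 100
  N9: +80 → 80 ≥ 50
Round 2 — N9 buckles.
  N19: +90 → 180 ≥ 100
Round 3 — N19 buckles.
  N26: +50 → 50 ≥ 30
  N3: +80 → 80 ≥ 30
Round 4 — N26, N3 buckle.
  N17: +50 → 50 < 60
No further bucklings.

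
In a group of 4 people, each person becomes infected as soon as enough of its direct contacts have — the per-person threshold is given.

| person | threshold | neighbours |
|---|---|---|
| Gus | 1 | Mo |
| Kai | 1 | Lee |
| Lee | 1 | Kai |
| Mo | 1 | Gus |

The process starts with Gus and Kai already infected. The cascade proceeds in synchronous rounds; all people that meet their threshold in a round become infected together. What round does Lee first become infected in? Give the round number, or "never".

Round 1 — Gus, Kai become infected (initial).
Round 2 — checking thresholds:
  Lee: 1 of 1 neighbours ≥ 1, becomes infected.
  Mo: 1 of 1 neighbours ≥ 1, becomes infected.
Round 3 — no new infections; cascade stops.

2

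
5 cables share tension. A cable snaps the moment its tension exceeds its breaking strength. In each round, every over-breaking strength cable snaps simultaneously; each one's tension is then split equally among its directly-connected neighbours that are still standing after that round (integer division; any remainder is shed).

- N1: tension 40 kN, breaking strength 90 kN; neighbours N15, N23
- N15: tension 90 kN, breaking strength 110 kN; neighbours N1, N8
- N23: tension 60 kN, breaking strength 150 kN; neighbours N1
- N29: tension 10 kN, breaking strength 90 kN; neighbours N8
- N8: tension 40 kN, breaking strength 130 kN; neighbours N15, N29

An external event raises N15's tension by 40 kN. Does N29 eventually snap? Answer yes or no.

Round 1 — N15 at 130 > 110. N15 snaps.
  N15 sheds 130 kN to N1, N8: 65 each.
    N1: 40+65 = 105 > 90
    N8: 40+65 = 105 ≤ 130
Round 2 — N1 snaps.
  N1 sheds 105 kN to N23: 105 each.
    N23: 60+105 = 165 > 150
Round 3 — N23 snaps.
  N23 sheds 165 kN: no online neighbours, lost.
No further breaks.

no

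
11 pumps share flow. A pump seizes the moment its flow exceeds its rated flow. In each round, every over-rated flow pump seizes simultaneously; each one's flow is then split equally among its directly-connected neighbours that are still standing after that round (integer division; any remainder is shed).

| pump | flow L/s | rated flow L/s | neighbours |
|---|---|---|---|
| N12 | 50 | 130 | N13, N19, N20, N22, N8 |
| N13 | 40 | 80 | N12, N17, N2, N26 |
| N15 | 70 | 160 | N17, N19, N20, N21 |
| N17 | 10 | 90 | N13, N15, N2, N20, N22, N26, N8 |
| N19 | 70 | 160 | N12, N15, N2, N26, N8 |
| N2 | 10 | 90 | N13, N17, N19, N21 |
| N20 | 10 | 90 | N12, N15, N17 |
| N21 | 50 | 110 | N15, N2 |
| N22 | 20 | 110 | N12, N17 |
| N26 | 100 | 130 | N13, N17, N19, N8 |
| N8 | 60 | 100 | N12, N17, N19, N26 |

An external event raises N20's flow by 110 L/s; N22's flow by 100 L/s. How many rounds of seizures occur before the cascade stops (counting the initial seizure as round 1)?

6

Round 1 — N20 at 120 > 90; N22 at 120 > 110. N20, N22 seize.
  N20 sheds 120 L/s to N12, N15, N17: 40 each.
    N12: 50+40 = 90 ≤ 130
    N15: 70+40 = 110 ≤ 160
    N17: 10+40 = 50 ≤ 90
  N22 sheds 120 L/s to N12, N17: 60 each.
    N12: 90+60 = 150 > 130
    N17: 50+60 = 110 > 90
Round 2 — N12, N17 seize.
  N12 sheds 150 L/s to N13, N19, N8: 50 each.
    N13: 40+50 = 90 > 80
    N19: 70+50 = 120 ≤ 160
    N8: 60+50 = 110 > 100
  N17 sheds 110 L/s to N13, N15, N2, N26, N8: 22 each.
    N13: 90+22 = 112 > 80
    N15: 110+22 = 132 ≤ 160
    N2: 10+22 = 32 ≤ 90
    N26: 100+22 = 122 ≤ 130
    N8: 110+22 = 132 > 100
Round 3 — N13, N8 seize.
  N13 sheds 112 L/s to N2, N26: 56 each.
    N2: 32+56 = 88 ≤ 90
    N26: 122+56 = 178 > 130
  N8 sheds 132 L/s to N19, N26: 66 each.
    N19: 120+66 = 186 > 160
    N26: 178+66 = 244 > 130
Round 4 — N19, N26 seize.
  N19 sheds 186 L/s to N15, N2: 93 each.
    N15: 132+93 = 225 > 160
    N2: 88+93 = 181 > 90
  N26 sheds 244 L/s: no online neighbours, lost.
Round 5 — N15, N2 seize.
  N15 sheds 225 L/s to N21: 225 each.
    N21: 50+225 = 275 > 110
  N2 sheds 181 L/s to N21: 181 each.
    N21: 275+181 = 456 > 110
Round 6 — N21 seizes.
  N21 sheds 456 L/s: no online neighbours, lost.
No further seizures.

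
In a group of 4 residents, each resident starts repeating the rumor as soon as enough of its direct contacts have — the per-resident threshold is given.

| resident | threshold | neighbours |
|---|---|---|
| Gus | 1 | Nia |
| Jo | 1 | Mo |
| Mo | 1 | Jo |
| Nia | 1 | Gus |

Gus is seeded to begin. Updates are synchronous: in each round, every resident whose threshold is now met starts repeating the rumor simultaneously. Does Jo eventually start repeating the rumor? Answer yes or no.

no

Round 1 — Gus starts repeating the rumor (initial).
Round 2 — checking thresholds:
  Nia: 1 of 1 neighbours ≥ 1, starts repeating the rumor.
Round 3 — no new spreads; cascade stops.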